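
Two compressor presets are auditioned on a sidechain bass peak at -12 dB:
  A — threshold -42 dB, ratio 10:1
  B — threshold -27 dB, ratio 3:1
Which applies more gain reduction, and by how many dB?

A, by 17 dB

A: 30 dB over, compressed to 3 dB over, so 27 dB of GR.
B: 15 dB over, compressed to 5 dB over, so 10 dB of GR.
Difference: 17 dB in favour of A.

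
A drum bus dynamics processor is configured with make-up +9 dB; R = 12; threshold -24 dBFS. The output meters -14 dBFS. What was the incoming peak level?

Remove make-up: -14 − 9 = -23 dBFS.
Post-compression overshoot = -23 − (-24) = 1 dB.
Input overshoot = R × output overshoot = 12 dB → input = -24 + 12 = -12 dBFS.

-12 dBFS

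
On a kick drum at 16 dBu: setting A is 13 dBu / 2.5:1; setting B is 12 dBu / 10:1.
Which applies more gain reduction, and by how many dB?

A: 3 dB over, compressed to 1.2 dB over, so 1.8 dB of GR.
B: 4 dB over, compressed to 0.4 dB over, so 3.6 dB of GR.
Difference: 1.8 dB in favour of B.

B, by 1.8 dB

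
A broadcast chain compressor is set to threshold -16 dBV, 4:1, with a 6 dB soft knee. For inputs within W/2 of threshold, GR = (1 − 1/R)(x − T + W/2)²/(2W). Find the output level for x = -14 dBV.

-15.5625 dBV

x − T + W/2 = -14 − (-16) + 3 = 5.
GR = (1 − 1/4) × 5² / 12 = 0.75 × 25 / 12 = 1.5625 dB.
Output = -14 − 1.5625 = -15.5625 dBV.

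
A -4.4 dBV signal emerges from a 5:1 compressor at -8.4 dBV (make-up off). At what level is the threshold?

-9.4 dBV

Gain reduction = -4.4 − (-8.4) = 4 dB; output overshoot = GR / (R − 1) = 4 / 4 = 1 dB.
Threshold = output − output overshoot = -8.4 − 1 = -9.4 dBV.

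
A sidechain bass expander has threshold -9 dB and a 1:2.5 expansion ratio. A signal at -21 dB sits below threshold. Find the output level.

Below threshold, a 1:2.5 expander applies gain = (2.5−1)×(T − x) of attenuation.
(2.5−1) × 12 = 18 dB, so output = -21 − 18 = -39 dB.

-39 dB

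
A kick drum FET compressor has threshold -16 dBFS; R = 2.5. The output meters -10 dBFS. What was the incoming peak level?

-1 dBFS

The compressed level sits -10 − (-16) = 6 dB over threshold.
Undo the ratio: input overshoot = 6 × 2.5 = 15 dB, giving input = -1 dBFS.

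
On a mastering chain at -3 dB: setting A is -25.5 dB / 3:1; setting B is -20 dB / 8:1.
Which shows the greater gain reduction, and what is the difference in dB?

A, by 0.125 dB

A: GR = 22.5 − 22.5/3 = 15 dB.
B: GR = 17 − 17/8 = 14.875 dB.
Difference: 0.125 dB in favour of A.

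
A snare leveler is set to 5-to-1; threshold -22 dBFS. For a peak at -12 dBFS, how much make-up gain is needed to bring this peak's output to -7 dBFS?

13 dB

Overshoot 10 dB → 10/5 = 2 dB after compression, so the compressed level is -22 + 2 = -20 dBFS.
Make-up = target − compressed = -7 − (-20) = 13 dB.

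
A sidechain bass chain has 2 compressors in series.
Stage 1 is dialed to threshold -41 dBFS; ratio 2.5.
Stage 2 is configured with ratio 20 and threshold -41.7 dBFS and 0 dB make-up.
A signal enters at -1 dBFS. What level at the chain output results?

-40.865 dBFS

Stage 1: overshoot 40 dB → 40/2.5 = 16 dB → -25 dBFS.
Stage 2: -25 dBFS is 16.7 dB over -41.7 dBFS; at 20:1 that becomes 0.835 dB over, giving -40.865 dBFS.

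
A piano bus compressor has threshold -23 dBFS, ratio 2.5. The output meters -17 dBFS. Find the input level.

-8 dBFS

That's 6 dB above the -23 dBFS threshold.
Undo the ratio: input overshoot = 6 × 2.5 = 15 dB, giving input = -8 dBFS.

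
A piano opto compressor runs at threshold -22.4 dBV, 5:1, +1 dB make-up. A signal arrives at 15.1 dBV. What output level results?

-13.9 dBV

Overshoot: 15.1 − (-22.4) = 37.5 dB.
At 5:1 the overshoot is divided by 5, leaving 7.5 dB above threshold.
Output = -22.4 + 7.5 = -14.9 dBV; make-up adds 1 dB, giving -13.9 dBV.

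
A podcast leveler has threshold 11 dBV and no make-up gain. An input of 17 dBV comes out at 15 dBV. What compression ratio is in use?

1.5:1

Input overshoot = 17 − 11 = 6 dB; output overshoot = 15 − 11 = 4 dB.
Ratio = 6 / 4 = 1.5.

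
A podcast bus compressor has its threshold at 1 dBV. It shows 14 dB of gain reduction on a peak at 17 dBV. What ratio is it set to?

8:1

Input overshoot = 17 − 1 = 16 dB.
Output overshoot = 16 − 14 = 2 dB.
Ratio = input overshoot / output overshoot = 16 / 2 = 8.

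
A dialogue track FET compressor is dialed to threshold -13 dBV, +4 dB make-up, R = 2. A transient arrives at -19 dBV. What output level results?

-19 dBV is 6 dB below the -13 dBV threshold, so no gain reduction is applied.
Make-up gain adds 4 dB: -19 + 4 = -15 dBV.

-15 dBV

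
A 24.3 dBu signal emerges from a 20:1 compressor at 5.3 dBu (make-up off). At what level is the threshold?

4.3 dBu

Gain reduction = 24.3 − 5.3 = 19 dB; output overshoot = GR / (R − 1) = 19 / 19 = 1 dB.
Threshold = output − output overshoot = 5.3 − 1 = 4.3 dBu.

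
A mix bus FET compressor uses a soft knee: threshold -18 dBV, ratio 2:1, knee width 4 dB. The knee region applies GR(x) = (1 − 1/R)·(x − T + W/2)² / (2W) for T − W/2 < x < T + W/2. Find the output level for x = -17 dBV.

-17.5625 dBV

x − T + W/2 = -17 − (-18) + 2 = 3.
GR = (1 − 1/2) × 3² / 8 = 0.5 × 9 / 8 = 0.5625 dB.
Output = -17 − 0.5625 = -17.5625 dBV.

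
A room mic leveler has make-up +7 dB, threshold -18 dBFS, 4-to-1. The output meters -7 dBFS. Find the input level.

-2 dBFS

Remove make-up: -7 − 7 = -14 dBFS.
Post-compression overshoot = -14 − (-18) = 4 dB.
Before 4:1 compression the overshoot was 4 × 4 = 16 dB, so input = -18 + 16 = -2 dBFS.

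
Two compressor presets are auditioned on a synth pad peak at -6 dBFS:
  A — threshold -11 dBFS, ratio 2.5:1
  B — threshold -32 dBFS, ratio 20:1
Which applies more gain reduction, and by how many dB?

A: GR = 5 − 5/2.5 = 3 dB.
B: GR = 26 − 26/20 = 24.7 dB.
B applies 21.7 dB more gain reduction.

B, by 21.7 dB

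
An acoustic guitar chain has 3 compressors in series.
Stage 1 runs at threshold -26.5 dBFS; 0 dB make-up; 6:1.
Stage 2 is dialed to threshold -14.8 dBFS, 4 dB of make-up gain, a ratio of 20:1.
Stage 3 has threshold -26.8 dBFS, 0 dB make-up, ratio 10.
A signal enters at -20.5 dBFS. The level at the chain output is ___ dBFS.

-26.27 dBFS

Stage 1: -20.5 dBFS is 6 dB over -26.5 dBFS; at 6:1 that becomes 1 dB over, giving -25.5 dBFS.
Stage 2: -25.5 dBFS is at or below the -14.8 dBFS threshold — no compression; make-up brings it to -21.5 dBFS.
Stage 3: 5.3 dB above -26.8 dBFS, reduced 10:1 to 0.53 dB above → -26.27 dBFS.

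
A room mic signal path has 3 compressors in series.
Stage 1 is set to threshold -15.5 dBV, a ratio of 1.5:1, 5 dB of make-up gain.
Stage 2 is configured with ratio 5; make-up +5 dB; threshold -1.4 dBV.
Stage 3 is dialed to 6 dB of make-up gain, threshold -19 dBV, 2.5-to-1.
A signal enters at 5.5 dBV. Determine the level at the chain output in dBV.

Stage 1: 5.5 dBV is 21 dB over -15.5 dBV; at 1.5:1 that becomes 14 dB over, giving -1.5 dBV; +5 dB make-up → 3.5 dBV.
Stage 2: 4.9 dB above -1.4 dBV, reduced 5:1 to 0.98 dB above → -0.42 dBV; +5 dB make-up → 4.58 dBV.
Stage 3: overshoot 23.58 dB → 23.58/2.5 = 9.432 dB → -9.568 dBV; +6 dB make-up → -3.568 dBV.

-3.568 dBV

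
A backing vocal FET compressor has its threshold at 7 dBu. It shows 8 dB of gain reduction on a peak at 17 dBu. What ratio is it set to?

Input overshoot = 17 − 7 = 10 dB.
Output overshoot = 10 − 8 = 2 dB.
Ratio = input overshoot / output overshoot = 10 / 2 = 5.

5:1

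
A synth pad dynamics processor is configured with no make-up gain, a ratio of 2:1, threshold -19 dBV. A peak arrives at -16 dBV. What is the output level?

Overshoot: -16 − (-19) = 3 dB.
At 2:1 the overshoot is divided by 2, leaving 1.5 dB above threshold.
Output = -19 + 1.5 = -17.5 dBV.

-17.5 dBV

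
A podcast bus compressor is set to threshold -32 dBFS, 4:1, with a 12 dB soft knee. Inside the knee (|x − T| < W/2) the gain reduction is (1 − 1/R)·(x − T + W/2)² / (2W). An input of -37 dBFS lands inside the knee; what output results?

-37.03125 dBFS

x − T + W/2 = -37 − (-32) + 6 = 1.
GR = (1 − 1/4) × 1² / 24 = 0.75 × 1 / 24 = 0.03125 dB.
Output = -37 − 0.03125 = -37.03125 dBFS.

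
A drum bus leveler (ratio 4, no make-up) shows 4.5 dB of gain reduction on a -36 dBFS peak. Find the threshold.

Input is 6 dB above T (since output overshoot × R = input overshoot: (-40.5 − T)·4 = -36 − T gives T = -42 dBFS).
Check: -42 + (-36 − (-42))/4 = -42 + 1.5 = -40.5 dBFS. ✓

-42 dBFS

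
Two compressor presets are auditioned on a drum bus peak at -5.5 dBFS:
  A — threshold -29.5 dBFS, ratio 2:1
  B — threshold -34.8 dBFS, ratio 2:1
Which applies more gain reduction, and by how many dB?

B, by 2.65 dB

A: GR = 24 − 24/2 = 12 dB.
B: GR = 29.3 − 29.3/2 = 14.65 dB.
B applies 2.65 dB more gain reduction.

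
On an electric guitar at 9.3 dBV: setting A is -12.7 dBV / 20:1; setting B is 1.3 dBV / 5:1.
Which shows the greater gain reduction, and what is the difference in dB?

A: GR = 22 − 22/20 = 20.9 dB.
B: GR = 8 − 8/5 = 6.4 dB.
A reduces 14.5 dB more.

A, by 14.5 dB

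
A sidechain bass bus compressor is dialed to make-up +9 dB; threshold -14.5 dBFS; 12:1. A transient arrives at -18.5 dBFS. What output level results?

-9.5 dBFS

-18.5 dBFS is 4 dB below the -14.5 dBFS threshold, so no gain reduction is applied.
Make-up gain adds 9 dB: -18.5 + 9 = -9.5 dBFS.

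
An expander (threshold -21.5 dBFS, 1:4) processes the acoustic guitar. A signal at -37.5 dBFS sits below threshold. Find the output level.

Below threshold, a 1:4 expander applies gain = (4−1)×(T − x) of attenuation.
(4−1) × 16 = 48 dB, so output = -37.5 − 48 = -85.5 dBFS.

-85.5 dBFS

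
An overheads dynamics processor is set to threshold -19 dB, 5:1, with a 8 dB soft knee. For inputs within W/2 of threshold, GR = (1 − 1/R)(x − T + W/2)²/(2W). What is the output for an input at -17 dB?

x − T + W/2 = -17 − (-19) + 4 = 6.
GR = (1 − 1/5) × 6² / 16 = 0.8 × 36 / 16 = 1.8 dB.
Output = -17 − 1.8 = -18.8 dB.

-18.8 dB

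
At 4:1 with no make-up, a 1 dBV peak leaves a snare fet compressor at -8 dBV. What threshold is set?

-11 dBV

Let T be the threshold. Output overshoot = (input overshoot)/R, so -8 − T = (1 − T)/4.
4·(-8 − T) = 1 − T → 3·T = -32 − 1 = -33.
T = -33/3 = -11 dBV.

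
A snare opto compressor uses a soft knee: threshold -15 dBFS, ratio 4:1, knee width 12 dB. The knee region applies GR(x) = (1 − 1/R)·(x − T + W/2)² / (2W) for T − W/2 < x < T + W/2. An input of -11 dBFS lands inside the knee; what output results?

x − T + W/2 = -11 − (-15) + 6 = 10.
GR = (1 − 1/4) × 10² / 24 = 0.75 × 100 / 24 = 3.125 dB.
Output = -11 − 3.125 = -14.125 dBFS.

-14.125 dBFS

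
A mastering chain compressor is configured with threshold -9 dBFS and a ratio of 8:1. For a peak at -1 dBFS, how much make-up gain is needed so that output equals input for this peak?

7 dB

Without make-up, output = threshold + overshoot/8 = -9 + 1 = -8 dBFS.
Gap to target: 7 dB.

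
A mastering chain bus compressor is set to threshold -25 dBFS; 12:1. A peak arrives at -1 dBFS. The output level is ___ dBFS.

-23 dBFS

-1 dBFS sits 24 dB over threshold.
At 12:1 the overshoot is divided by 12, leaving 2 dB above threshold.
That puts the output at -23 dBFS.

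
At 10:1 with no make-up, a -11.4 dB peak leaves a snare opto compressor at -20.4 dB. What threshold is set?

Input is 10 dB above T (since output overshoot × R = input overshoot: (-20.4 − T)·10 = -11.4 − T gives T = -21.4 dB).
Check: -21.4 + (-11.4 − (-21.4))/10 = -21.4 + 1 = -20.4 dB. ✓

-21.4 dB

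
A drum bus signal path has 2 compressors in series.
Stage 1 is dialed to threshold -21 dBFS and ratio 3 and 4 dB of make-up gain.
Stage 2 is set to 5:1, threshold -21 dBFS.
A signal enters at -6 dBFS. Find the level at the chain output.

Stage 1: 15 dB above -21 dBFS, reduced 3:1 to 5 dB above → -16 dBFS; +4 dB make-up → -12 dBFS.
Stage 2: 9 dB above -21 dBFS, reduced 5:1 to 1.8 dB above → -19.2 dBFS.

-19.2 dBFS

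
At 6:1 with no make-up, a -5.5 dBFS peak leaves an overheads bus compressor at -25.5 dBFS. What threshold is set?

-29.5 dBFS

Input is 24 dB above T (since output overshoot × R = input overshoot: (-25.5 − T)·6 = -5.5 − T gives T = -29.5 dBFS).
Check: -29.5 + (-5.5 − (-29.5))/6 = -29.5 + 4 = -25.5 dBFS. ✓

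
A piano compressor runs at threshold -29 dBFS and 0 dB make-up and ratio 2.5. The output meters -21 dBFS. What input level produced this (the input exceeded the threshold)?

-9 dBFS

Post-compression overshoot = -21 − (-29) = 8 dB.
Before 2.5:1 compression the overshoot was 8 × 2.5 = 20 dB, so input = -29 + 20 = -9 dBFS.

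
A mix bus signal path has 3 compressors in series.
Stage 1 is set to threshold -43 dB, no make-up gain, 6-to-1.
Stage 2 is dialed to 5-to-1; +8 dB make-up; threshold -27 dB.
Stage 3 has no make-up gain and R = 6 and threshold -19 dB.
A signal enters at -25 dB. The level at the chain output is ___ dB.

Stage 1: -25 dB is 18 dB over -43 dB; at 6:1 that becomes 3 dB over, giving -40 dB.
Stage 2: below threshold (-40 ≤ -27); passes unchanged; make-up brings it to -32 dB.
Stage 3: -32 dB ≤ -19 dB, so stage 3 doesn't engage; output -32 dB.

-32 dB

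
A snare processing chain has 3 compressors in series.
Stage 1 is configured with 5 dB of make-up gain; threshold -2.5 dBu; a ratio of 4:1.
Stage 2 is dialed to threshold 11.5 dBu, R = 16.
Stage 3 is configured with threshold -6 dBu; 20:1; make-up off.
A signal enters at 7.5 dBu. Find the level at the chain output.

-5.45 dBu

Stage 1: 7.5 dBu is 10 dB over -2.5 dBu; at 4:1 that becomes 2.5 dB over, giving 0 dBu; +5 dB make-up → 5 dBu.
Stage 2: below threshold (5 ≤ 11.5); passes unchanged; output 5 dBu.
Stage 3: 5 dBu is 11 dB over -6 dBu; at 20:1 that becomes 0.55 dB over, giving -5.45 dBu.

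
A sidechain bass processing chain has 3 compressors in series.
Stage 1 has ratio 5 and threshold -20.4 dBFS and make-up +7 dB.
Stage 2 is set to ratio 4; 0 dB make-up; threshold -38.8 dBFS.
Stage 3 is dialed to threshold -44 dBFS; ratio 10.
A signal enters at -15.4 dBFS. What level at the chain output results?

Stage 1: 5 dB above -20.4 dBFS, reduced 5:1 to 1 dB above → -19.4 dBFS; +7 dB make-up → -12.4 dBFS.
Stage 2: 26.4 dB above -38.8 dBFS, reduced 4:1 to 6.6 dB above → -32.2 dBFS.
Stage 3: 11.8 dB above -44 dBFS, reduced 10:1 to 1.18 dB above → -42.82 dBFS.

-42.82 dBFS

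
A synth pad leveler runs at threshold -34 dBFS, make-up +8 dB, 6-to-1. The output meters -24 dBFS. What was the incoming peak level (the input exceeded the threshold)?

Remove make-up: -24 − 8 = -32 dBFS.
Post-compression overshoot = -32 − (-34) = 2 dB.
Input overshoot = R × output overshoot = 12 dB → input = -34 + 12 = -22 dBFS.

-22 dBFS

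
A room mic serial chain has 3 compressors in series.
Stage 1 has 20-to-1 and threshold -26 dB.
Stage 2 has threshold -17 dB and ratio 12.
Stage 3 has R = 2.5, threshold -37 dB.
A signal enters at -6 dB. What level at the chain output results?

Stage 1: 20 dB above -26 dB, reduced 20:1 to 1 dB above → -25 dB.
Stage 2: below threshold (-25 ≤ -17); passes unchanged; output -25 dB.
Stage 3: overshoot 12 dB → 12/2.5 = 4.8 dB → -32.2 dB.

-32.2 dB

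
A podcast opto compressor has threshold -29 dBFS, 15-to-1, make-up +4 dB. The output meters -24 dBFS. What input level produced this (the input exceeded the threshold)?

-14 dBFS

Remove make-up: -24 − 4 = -28 dBFS.
The compressed level sits -28 − (-29) = 1 dB over threshold.
Input overshoot = R × output overshoot = 15 dB → input = -29 + 15 = -14 dBFS.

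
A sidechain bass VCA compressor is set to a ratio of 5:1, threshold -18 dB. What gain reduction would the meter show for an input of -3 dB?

The signal is 15 dB above threshold.
At 5:1, output sits 15/5 = 3 dB above threshold.
Gain reduction = 15 − 3 = 12 dB.

12 dB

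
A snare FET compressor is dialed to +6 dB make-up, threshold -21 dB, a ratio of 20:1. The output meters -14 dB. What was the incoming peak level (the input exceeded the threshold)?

Before make-up, the level was -14 − 6 = -20 dB.
The compressed level sits -20 − (-21) = 1 dB over threshold.
Before 20:1 compression the overshoot was 1 × 20 = 20 dB, so input = -21 + 20 = -1 dB.

-1 dB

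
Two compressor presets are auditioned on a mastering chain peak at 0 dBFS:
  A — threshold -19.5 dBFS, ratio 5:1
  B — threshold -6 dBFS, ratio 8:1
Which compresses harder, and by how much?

A: overshoot 19.5 dB → output overshoot 3.9 dB → GR 15.6 dB.
B: overshoot 6 dB → output overshoot 0.75 dB → GR 5.25 dB.
Difference: 10.35 dB in favour of A.

A, by 10.35 dB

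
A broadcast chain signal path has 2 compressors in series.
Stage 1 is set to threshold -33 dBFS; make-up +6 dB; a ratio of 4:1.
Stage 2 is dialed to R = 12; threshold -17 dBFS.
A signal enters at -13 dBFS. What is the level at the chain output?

-22 dBFS

Stage 1: 20 dB above -33 dBFS, reduced 4:1 to 5 dB above → -28 dBFS; +6 dB make-up → -22 dBFS.
Stage 2: -22 dBFS is at or below the -17 dBFS threshold — no compression; output -22 dBFS.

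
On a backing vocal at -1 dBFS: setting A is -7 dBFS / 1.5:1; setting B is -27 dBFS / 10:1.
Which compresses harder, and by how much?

B, by 21.4 dB

A: GR = 6 − 6/1.5 = 2 dB.
B: GR = 26 − 26/10 = 23.4 dB.
Difference: 21.4 dB in favour of B.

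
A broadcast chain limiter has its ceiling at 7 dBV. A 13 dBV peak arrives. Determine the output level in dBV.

7 dBV

At ∞:1, everything above 7 dBV is held at the ceiling.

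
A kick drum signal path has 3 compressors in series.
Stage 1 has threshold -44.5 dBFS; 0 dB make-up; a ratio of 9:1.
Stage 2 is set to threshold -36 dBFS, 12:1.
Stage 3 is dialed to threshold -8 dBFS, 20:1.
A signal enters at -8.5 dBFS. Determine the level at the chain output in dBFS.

-40.5 dBFS

Stage 1: overshoot 36 dB → 36/9 = 4 dB → -40.5 dBFS.
Stage 2: -40.5 dBFS ≤ -36 dBFS, so stage 2 doesn't engage; output -40.5 dBFS.
Stage 3: below threshold (-40.5 ≤ -8); passes unchanged; output -40.5 dBFS.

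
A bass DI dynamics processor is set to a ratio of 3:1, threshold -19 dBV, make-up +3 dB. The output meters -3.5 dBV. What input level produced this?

18.5 dBV

Stripping the +3 dB make-up gives -6.5 dBV at the gain stage.
That's 12.5 dB above the -19 dBV threshold.
Input overshoot = R × output overshoot = 37.5 dB → input = -19 + 37.5 = 18.5 dBV.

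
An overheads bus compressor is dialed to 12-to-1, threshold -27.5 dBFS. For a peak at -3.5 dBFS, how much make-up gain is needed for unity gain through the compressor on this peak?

22 dB

The peak compresses to -27.5 + 24/12 = -25.5 dBFS.
To reach -3.5 dBFS requires -3.5 − (-25.5) = 22 dB of make-up.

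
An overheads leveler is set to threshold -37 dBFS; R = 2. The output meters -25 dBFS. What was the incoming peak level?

The compressed level sits -25 − (-37) = 12 dB over threshold.
Undo the ratio: input overshoot = 12 × 2 = 24 dB, giving input = -13 dBFS.

-13 dBFS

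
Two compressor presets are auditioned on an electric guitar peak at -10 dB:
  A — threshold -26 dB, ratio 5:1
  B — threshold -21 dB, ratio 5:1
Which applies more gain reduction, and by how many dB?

A: 16 dB over, compressed to 3.2 dB over, so 12.8 dB of GR.
B: 11 dB over, compressed to 2.2 dB over, so 8.8 dB of GR.
A applies 4 dB more gain reduction.

A, by 4 dB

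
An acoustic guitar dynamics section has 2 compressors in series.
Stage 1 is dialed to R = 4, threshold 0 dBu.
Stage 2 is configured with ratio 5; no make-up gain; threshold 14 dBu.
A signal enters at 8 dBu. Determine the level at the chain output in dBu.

Stage 1: 8 dBu is 8 dB over 0 dBu; at 4:1 that becomes 2 dB over, giving 2 dBu.
Stage 2: 2 dBu ≤ 14 dBu, so stage 2 doesn't engage; output 2 dBu.

2 dBu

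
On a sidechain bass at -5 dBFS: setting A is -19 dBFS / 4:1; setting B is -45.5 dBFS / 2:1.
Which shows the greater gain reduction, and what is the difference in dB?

A: overshoot 14 dB → output overshoot 3.5 dB → GR 10.5 dB.
B: overshoot 40.5 dB → output overshoot 20.25 dB → GR 20.25 dB.
Difference: 9.75 dB in favour of B.

B, by 9.75 dB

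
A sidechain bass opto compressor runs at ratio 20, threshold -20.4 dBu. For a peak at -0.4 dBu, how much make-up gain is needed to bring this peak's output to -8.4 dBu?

11 dB

Without make-up, output = threshold + overshoot/20 = -20.4 + 1 = -19.4 dBu.
Gap to target: 11 dB.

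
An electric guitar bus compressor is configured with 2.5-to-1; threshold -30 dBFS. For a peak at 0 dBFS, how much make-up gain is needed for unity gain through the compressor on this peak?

Without make-up, output = threshold + overshoot/2.5 = -30 + 12 = -18 dBFS.
Gap to target: 18 dB.

18 dB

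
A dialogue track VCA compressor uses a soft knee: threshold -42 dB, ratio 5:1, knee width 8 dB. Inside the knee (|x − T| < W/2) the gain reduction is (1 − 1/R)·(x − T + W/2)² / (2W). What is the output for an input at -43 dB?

-43.45 dB

x − T + W/2 = -43 − (-42) + 4 = 3.
GR = (1 − 1/5) × 3² / 16 = 0.8 × 9 / 16 = 0.45 dB.
Output = -43 − 0.45 = -43.45 dB.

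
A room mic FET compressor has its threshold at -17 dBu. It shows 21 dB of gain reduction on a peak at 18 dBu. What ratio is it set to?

2.5:1

Input overshoot = 18 − (-17) = 35 dB.
Output overshoot = 35 − 21 = 14 dB.
Ratio = input overshoot / output overshoot = 35 / 14 = 2.5.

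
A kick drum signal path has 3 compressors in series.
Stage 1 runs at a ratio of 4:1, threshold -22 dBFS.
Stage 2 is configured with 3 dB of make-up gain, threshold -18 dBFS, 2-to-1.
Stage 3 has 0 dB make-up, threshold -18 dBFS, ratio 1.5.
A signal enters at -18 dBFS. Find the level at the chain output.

Stage 1: overshoot 4 dB → 4/4 = 1 dB → -21 dBFS.
Stage 2: -21 dBFS ≤ -18 dBFS, so stage 2 doesn't engage; make-up brings it to -18 dBFS.
Stage 3: -18 dBFS is at or below the -18 dBFS threshold — no compression; output -18 dBFS.

-18 dBFS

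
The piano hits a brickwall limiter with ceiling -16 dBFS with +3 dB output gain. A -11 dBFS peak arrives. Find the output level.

At ∞:1, everything above -16 dBFS is held at the ceiling.
Output gain then adds 3 dB: -16 + 3 = -13 dBFS.

-13 dBFS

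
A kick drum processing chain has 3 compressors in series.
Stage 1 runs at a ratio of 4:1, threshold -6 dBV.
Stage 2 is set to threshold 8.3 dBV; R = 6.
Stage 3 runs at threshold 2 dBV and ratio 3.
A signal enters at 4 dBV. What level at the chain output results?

-3.5 dBV

Stage 1: overshoot 10 dB → 10/4 = 2.5 dB → -3.5 dBV.
Stage 2: below threshold (-3.5 ≤ 8.3); passes unchanged; output -3.5 dBV.
Stage 3: -3.5 dBV ≤ 2 dBV, so stage 3 doesn't engage; output -3.5 dBV.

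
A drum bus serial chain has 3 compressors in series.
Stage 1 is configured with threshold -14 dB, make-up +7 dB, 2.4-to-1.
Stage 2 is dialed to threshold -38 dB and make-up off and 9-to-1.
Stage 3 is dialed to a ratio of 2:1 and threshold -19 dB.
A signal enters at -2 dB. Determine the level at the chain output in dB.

Stage 1: -2 dB is 12 dB over -14 dB; at 2.4:1 that becomes 5 dB over, giving -9 dB; +7 dB make-up → -2 dB.
Stage 2: -2 dB is 36 dB over -38 dB; at 9:1 that becomes 4 dB over, giving -34 dB.
Stage 3: -34 dB ≤ -19 dB, so stage 3 doesn't engage; output -34 dB.

-34 dB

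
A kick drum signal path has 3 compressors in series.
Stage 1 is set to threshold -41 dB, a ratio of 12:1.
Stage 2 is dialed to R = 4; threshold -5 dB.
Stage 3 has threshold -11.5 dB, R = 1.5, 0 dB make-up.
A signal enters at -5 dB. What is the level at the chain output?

Stage 1: -5 dB is 36 dB over -41 dB; at 12:1 that becomes 3 dB over, giving -38 dB.
Stage 2: -38 dB is at or below the -5 dB threshold — no compression; output -38 dB.
Stage 3: -38 dB ≤ -11.5 dB, so stage 3 doesn't engage; output -38 dB.

-38 dB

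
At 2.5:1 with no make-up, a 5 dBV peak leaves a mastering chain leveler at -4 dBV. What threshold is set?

-10 dBV

Gain reduction = 5 − (-4) = 9 dB; output overshoot = GR / (R − 1) = 9 / 1.5 = 6 dB.
Threshold = output − output overshoot = -4 − 6 = -10 dBV.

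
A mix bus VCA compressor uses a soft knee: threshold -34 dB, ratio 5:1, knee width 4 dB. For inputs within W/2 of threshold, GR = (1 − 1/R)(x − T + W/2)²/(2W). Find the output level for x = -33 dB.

-33.9 dB

x − T + W/2 = -33 − (-34) + 2 = 3.
GR = (1 − 1/5) × 3² / 8 = 0.8 × 9 / 8 = 0.9 dB.
Output = -33 − 0.9 = -33.9 dB.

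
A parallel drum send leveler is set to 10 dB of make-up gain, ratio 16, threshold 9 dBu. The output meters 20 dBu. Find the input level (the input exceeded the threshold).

25 dBu

Remove make-up: 20 − 10 = 10 dBu.
Post-compression overshoot = 10 − 9 = 1 dB.
Undo the ratio: input overshoot = 1 × 16 = 16 dB, giving input = 25 dBu.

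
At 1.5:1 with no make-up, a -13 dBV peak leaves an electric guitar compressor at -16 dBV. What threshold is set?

-22 dBV

Input is 9 dB above T (since output overshoot × R = input overshoot: (-16 − T)·1.5 = -13 − T gives T = -22 dBV).
Check: -22 + (-13 − (-22))/1.5 = -22 + 6 = -16 dBV. ✓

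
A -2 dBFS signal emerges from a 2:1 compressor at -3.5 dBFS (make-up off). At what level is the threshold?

-5 dBFS

Input is 3 dB above T (since output overshoot × R = input overshoot: (-3.5 − T)·2 = -2 − T gives T = -5 dBFS).
Check: -5 + (-2 − (-5))/2 = -5 + 1.5 = -3.5 dBFS. ✓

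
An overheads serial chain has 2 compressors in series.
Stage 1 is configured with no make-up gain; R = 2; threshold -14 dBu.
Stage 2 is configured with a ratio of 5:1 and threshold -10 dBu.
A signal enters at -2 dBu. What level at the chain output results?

-9.6 dBu

Stage 1: overshoot 12 dB → 12/2 = 6 dB → -8 dBu.
Stage 2: 2 dB above -10 dBu, reduced 5:1 to 0.4 dB above → -9.6 dBu.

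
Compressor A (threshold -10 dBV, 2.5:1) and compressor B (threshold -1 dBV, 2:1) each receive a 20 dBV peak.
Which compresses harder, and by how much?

A: GR = 30 − 30/2.5 = 18 dB.
B: GR = 21 − 21/2 = 10.5 dB.
Difference: 7.5 dB in favour of A.

A, by 7.5 dB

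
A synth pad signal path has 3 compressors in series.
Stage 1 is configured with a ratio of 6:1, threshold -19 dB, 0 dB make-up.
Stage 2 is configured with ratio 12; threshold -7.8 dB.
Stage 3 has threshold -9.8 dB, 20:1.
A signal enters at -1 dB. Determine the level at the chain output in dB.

Stage 1: overshoot 18 dB → 18/6 = 3 dB → -16 dB.
Stage 2: -16 dB is at or below the -7.8 dB threshold — no compression; output -16 dB.
Stage 3: -16 dB is at or below the -9.8 dB threshold — no compression; output -16 dB.

-16 dB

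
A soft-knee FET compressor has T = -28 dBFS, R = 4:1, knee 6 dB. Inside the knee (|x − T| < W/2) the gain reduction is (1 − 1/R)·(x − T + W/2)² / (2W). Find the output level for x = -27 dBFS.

x − T + W/2 = -27 − (-28) + 3 = 4.
GR = (1 − 1/4) × 4² / 12 = 0.75 × 16 / 12 = 1 dB.
Output = -27 − 1 = -28 dBFS.

-28 dBFS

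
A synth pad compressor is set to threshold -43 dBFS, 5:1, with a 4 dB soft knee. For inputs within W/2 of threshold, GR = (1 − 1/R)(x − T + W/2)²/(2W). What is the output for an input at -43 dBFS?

-43.4 dBFS

x − T + W/2 = -43 − (-43) + 2 = 2.
GR = (1 − 1/5) × 2² / 8 = 0.8 × 4 / 8 = 0.4 dB.
Output = -43 − 0.4 = -43.4 dBFS.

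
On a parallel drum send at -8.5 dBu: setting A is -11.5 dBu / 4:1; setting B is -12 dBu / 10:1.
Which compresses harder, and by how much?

A: 3 dB over, compressed to 0.75 dB over, so 2.25 dB of GR.
B: 3.5 dB over, compressed to 0.35 dB over, so 3.15 dB of GR.
B reduces 0.9 dB more.

B, by 0.9 dB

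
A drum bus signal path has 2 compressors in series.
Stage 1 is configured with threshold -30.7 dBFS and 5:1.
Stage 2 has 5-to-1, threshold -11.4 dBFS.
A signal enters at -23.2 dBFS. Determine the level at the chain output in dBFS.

Stage 1: overshoot 7.5 dB → 7.5/5 = 1.5 dB → -29.2 dBFS.
Stage 2: -29.2 dBFS is at or below the -11.4 dBFS threshold — no compression; output -29.2 dBFS.

-29.2 dBFS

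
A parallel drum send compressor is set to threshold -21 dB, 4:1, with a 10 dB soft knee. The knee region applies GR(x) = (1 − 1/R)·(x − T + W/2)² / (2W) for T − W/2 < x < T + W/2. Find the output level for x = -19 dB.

-20.8375 dB

x − T + W/2 = -19 − (-21) + 5 = 7.
GR = (1 − 1/4) × 7² / 20 = 0.75 × 49 / 20 = 1.8375 dB.
Output = -19 − 1.8375 = -20.8375 dB.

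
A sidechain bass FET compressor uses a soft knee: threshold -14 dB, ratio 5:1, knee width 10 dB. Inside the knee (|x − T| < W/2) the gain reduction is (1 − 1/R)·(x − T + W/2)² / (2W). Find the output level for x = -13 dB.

-14.44 dB

x − T + W/2 = -13 − (-14) + 5 = 6.
GR = (1 − 1/5) × 6² / 20 = 0.8 × 36 / 20 = 1.44 dB.
Output = -13 − 1.44 = -14.44 dB.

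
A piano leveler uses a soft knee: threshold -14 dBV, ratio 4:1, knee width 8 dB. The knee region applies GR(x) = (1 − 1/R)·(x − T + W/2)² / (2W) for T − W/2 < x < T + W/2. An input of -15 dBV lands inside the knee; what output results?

-15.421875 dBV

x − T + W/2 = -15 − (-14) + 4 = 3.
GR = (1 − 1/4) × 3² / 16 = 0.75 × 9 / 16 = 0.421875 dB.
Output = -15 − 0.421875 = -15.421875 dBV.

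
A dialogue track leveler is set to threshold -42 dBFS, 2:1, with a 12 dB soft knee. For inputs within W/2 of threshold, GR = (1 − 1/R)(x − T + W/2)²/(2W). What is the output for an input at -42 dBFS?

x − T + W/2 = -42 − (-42) + 6 = 6.
GR = (1 − 1/2) × 6² / 24 = 0.5 × 36 / 24 = 0.75 dB.
Output = -42 − 0.75 = -42.75 dBFS.

-42.75 dBFS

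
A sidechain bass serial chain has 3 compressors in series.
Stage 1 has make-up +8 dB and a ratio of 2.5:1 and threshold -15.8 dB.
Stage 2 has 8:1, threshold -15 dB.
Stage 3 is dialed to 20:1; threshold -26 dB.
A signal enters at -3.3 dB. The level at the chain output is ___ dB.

-25.37375 dB

Stage 1: 12.5 dB above -15.8 dB, reduced 2.5:1 to 5 dB above → -10.8 dB; +8 dB make-up → -2.8 dB.
Stage 2: -2.8 dB is 12.2 dB over -15 dB; at 8:1 that becomes 1.525 dB over, giving -13.475 dB.
Stage 3: overshoot 12.525 dB → 12.525/20 = 0.62625 dB → -25.37375 dB.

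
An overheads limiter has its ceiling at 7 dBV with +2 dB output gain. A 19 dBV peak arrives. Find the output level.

9 dBV

A brickwall limiter is an ∞:1 compressor: any input above the ceiling is clamped to 7 dBV.
Output gain then adds 2 dB: 7 + 2 = 9 dBV.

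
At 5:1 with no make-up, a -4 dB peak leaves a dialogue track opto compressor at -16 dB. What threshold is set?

-19 dB

Input is 15 dB above T (since output overshoot × R = input overshoot: (-16 − T)·5 = -4 − T gives T = -19 dB).
Check: -19 + (-4 − (-19))/5 = -19 + 3 = -16 dB. ✓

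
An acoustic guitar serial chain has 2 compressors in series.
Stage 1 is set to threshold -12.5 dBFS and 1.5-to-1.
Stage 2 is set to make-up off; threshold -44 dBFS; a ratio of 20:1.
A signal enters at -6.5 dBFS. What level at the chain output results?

-42.225 dBFS

Stage 1: 6 dB above -12.5 dBFS, reduced 1.5:1 to 4 dB above → -8.5 dBFS.
Stage 2: 35.5 dB above -44 dBFS, reduced 20:1 to 1.775 dB above → -42.225 dBFS.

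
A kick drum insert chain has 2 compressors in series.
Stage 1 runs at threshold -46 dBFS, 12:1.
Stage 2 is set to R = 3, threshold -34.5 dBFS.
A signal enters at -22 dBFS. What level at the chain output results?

Stage 1: -22 dBFS is 24 dB over -46 dBFS; at 12:1 that becomes 2 dB over, giving -44 dBFS.
Stage 2: -44 dBFS is at or below the -34.5 dBFS threshold — no compression; output -44 dBFS.

-44 dBFS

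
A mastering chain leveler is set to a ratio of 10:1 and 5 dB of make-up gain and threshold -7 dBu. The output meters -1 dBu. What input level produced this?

Stripping the +5 dB make-up gives -6 dBu at the gain stage.
Post-compression overshoot = -6 − (-7) = 1 dB.
Input overshoot = R × output overshoot = 10 dB → input = -7 + 10 = 3 dBu.

3 dBu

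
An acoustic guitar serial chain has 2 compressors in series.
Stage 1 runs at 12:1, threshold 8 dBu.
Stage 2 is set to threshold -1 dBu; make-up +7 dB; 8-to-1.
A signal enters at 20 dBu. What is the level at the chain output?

7.25 dBu

Stage 1: overshoot 12 dB → 12/12 = 1 dB → 9 dBu.
Stage 2: 9 dBu is 10 dB over -1 dBu; at 8:1 that becomes 1.25 dB over, giving 0.25 dBu; +7 dB make-up → 7.25 dBu.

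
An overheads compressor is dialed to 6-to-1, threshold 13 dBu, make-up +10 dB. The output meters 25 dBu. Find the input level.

Before make-up, the level was 25 − 10 = 15 dBu.
The compressed level sits 15 − 13 = 2 dB over threshold.
Undo the ratio: input overshoot = 2 × 6 = 12 dB, giving input = 25 dBu.

25 dBu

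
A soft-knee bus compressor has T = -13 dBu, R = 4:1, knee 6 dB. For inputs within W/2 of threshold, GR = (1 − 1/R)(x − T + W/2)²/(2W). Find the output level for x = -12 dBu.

x − T + W/2 = -12 − (-13) + 3 = 4.
GR = (1 − 1/4) × 4² / 12 = 0.75 × 16 / 12 = 1 dB.
Output = -12 − 1 = -13 dBu.

-13 dBu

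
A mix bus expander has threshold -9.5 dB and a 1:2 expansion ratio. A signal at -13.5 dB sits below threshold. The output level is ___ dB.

-17.5 dB

Below threshold, a 1:2 expander applies gain = (2−1)×(T − x) of attenuation.
(2−1) × 4 = 4 dB, so output = -13.5 − 4 = -17.5 dB.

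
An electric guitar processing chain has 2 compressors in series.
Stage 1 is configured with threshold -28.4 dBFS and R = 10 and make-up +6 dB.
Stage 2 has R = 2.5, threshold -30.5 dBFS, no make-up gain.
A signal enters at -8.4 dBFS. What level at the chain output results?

Stage 1: overshoot 20 dB → 20/10 = 2 dB → -26.4 dBFS; +6 dB make-up → -20.4 dBFS.
Stage 2: 10.1 dB above -30.5 dBFS, reduced 2.5:1 to 4.04 dB above → -26.46 dBFS.

-26.46 dBFS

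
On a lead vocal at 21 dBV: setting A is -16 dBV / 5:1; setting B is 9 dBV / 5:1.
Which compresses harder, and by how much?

A, by 20 dB

A: GR = 37 − 37/5 = 29.6 dB.
B: GR = 12 − 12/5 = 9.6 dB.
Difference: 20 dB in favour of A.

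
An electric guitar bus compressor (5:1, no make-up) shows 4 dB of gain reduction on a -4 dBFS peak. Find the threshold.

-9 dBFS

Input is 5 dB above T (since output overshoot × R = input overshoot: (-8 − T)·5 = -4 − T gives T = -9 dBFS).
Check: -9 + (-4 − (-9))/5 = -9 + 1 = -8 dBFS. ✓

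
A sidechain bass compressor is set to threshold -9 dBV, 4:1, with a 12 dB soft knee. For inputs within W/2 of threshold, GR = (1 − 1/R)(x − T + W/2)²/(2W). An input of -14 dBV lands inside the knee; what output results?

-14.03125 dBV

x − T + W/2 = -14 − (-9) + 6 = 1.
GR = (1 − 1/4) × 1² / 24 = 0.75 × 1 / 24 = 0.03125 dB.
Output = -14 − 0.03125 = -14.03125 dBV.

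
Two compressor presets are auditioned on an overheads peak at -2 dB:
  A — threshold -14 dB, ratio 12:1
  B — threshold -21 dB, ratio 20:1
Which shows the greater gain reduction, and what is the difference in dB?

A: 12 dB over, compressed to 1 dB over, so 11 dB of GR.
B: 19 dB over, compressed to 0.95 dB over, so 18.05 dB of GR.
B reduces 7.05 dB more.

B, by 7.05 dB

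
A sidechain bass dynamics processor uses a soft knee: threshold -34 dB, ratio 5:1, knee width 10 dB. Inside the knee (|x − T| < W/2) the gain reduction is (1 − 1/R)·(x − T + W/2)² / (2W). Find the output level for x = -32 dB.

-33.96 dB

x − T + W/2 = -32 − (-34) + 5 = 7.
GR = (1 − 1/5) × 7² / 20 = 0.8 × 49 / 20 = 1.96 dB.
Output = -32 − 1.96 = -33.96 dB.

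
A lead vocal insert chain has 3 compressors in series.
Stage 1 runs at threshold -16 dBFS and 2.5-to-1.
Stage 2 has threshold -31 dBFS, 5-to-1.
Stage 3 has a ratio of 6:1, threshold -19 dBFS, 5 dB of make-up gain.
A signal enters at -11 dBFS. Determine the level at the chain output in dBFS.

-22.6 dBFS

Stage 1: overshoot 5 dB → 5/2.5 = 2 dB → -14 dBFS.
Stage 2: 17 dB above -31 dBFS, reduced 5:1 to 3.4 dB above → -27.6 dBFS.
Stage 3: -27.6 dBFS is at or below the -19 dBFS threshold — no compression; make-up brings it to -22.6 dBFS.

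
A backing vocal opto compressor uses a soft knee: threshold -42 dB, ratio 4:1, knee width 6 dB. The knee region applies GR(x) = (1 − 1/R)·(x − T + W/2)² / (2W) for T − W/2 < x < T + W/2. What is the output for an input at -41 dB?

x − T + W/2 = -41 − (-42) + 3 = 4.
GR = (1 − 1/4) × 4² / 12 = 0.75 × 16 / 12 = 1 dB.
Output = -41 − 1 = -42 dB.

-42 dB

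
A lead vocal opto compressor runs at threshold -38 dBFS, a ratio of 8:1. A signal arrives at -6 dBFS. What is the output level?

-34 dBFS

-6 dBFS sits 32 dB over threshold.
The 32 dB excess becomes 4 dB after 8:1 reduction.
That puts the output at -34 dBFS.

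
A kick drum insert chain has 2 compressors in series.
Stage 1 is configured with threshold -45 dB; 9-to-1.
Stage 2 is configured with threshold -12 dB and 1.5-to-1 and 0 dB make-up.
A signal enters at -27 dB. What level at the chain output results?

Stage 1: 18 dB above -45 dB, reduced 9:1 to 2 dB above → -43 dB.
Stage 2: below threshold (-43 ≤ -12); passes unchanged; output -43 dB.

-43 dB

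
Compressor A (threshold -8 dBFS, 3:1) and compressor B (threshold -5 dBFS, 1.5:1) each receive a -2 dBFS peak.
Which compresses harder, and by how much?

A, by 3 dB

A: 6 dB over, compressed to 2 dB over, so 4 dB of GR.
B: 3 dB over, compressed to 2 dB over, so 1 dB of GR.
A reduces 3 dB more.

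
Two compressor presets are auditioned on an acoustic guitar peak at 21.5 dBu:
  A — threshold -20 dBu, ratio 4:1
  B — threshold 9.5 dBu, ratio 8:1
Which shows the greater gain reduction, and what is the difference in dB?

A, by 20.625 dB

A: GR = 41.5 − 41.5/4 = 31.125 dB.
B: GR = 12 − 12/8 = 10.5 dB.
A reduces 20.625 dB more.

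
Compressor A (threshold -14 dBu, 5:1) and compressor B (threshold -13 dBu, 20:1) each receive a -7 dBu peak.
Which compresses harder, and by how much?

A: overshoot 7 dB → output overshoot 1.4 dB → GR 5.6 dB.
B: overshoot 6 dB → output overshoot 0.3 dB → GR 5.7 dB.
B reduces 0.1 dB more.

B, by 0.1 dB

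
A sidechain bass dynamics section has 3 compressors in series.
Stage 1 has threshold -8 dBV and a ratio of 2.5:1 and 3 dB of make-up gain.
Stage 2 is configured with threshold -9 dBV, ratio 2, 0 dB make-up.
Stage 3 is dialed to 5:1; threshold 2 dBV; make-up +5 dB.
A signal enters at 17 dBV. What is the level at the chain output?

3 dBV

Stage 1: overshoot 25 dB → 25/2.5 = 10 dB → 2 dBV; +3 dB make-up → 5 dBV.
Stage 2: overshoot 14 dB → 14/2 = 7 dB → -2 dBV.
Stage 3: -2 dBV ≤ 2 dBV, so stage 3 doesn't engage; make-up brings it to 3 dBV.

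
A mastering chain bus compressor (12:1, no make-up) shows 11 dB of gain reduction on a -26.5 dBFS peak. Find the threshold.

-38.5 dBFS

Gain reduction = -26.5 − (-37.5) = 11 dB; output overshoot = GR / (R − 1) = 11 / 11 = 1 dB.
Threshold = output − output overshoot = -37.5 − 1 = -38.5 dBFS.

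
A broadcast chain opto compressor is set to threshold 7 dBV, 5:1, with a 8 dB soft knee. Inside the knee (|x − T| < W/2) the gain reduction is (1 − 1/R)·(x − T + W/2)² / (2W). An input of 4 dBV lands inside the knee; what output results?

3.95 dBV

x − T + W/2 = 4 − 7 + 4 = 1.
GR = (1 − 1/5) × 1² / 16 = 0.8 × 1 / 16 = 0.05 dB.
Output = 4 − 0.05 = 3.95 dBV.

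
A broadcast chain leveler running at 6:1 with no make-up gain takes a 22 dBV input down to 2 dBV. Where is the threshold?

Gain reduction = 22 − 2 = 20 dB; output overshoot = GR / (R − 1) = 20 / 5 = 4 dB.
Threshold = output − output overshoot = 2 − 4 = -2 dBV.

-2 dBV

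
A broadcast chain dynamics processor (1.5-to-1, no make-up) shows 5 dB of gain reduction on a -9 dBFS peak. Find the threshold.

Input is 15 dB above T (since output overshoot × R = input overshoot: (-14 − T)·1.5 = -9 − T gives T = -24 dBFS).
Check: -24 + (-9 − (-24))/1.5 = -24 + 10 = -14 dBFS. ✓

-24 dBFS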